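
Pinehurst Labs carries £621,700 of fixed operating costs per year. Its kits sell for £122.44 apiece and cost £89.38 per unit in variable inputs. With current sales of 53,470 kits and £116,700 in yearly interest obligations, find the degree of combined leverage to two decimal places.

At 53,470 units, contribution = 53,470 × £33.06 = £1,767,718.20.
Subtracting fixed costs: EBIT = £1,767,718.20 − £621,700 = £1,146,018.20. Interest = £116,700.00.
DOL = £1,767,718.20 ÷ £1,146,018.20 = 1.5425; DFL = £1,146,018.20 ÷ £1,029,318.20 = 1.1134.
Combined leverage = 1.5425 × 1.1134 = 1.7174.

1.72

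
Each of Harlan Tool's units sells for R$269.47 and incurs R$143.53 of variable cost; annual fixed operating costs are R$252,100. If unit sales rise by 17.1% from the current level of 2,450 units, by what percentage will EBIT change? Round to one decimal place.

At 2,450 units, contribution = 2,450 × R$125.94 = R$308,553.00.
Operating income = contribution − fixed costs = R$308,553.00 − R$252,100 = R$56,453.00.
DOL = contribution ÷ EBIT = R$308,553.00 ÷ R$56,453.00 = 5.4657.
So EBIT moves 5.4657 × (+17.1%) = +93.5%.

+93.5%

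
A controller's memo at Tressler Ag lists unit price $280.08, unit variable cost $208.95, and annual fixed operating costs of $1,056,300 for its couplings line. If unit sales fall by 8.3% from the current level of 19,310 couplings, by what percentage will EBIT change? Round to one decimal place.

-35.9%

At 19,310 units, contribution = 19,310 × $71.13 = $1,373,520.30.
Operating income = contribution − fixed costs = $1,373,520.30 − $1,056,300 = $317,220.30.
Degree of operating leverage = $1,373,520.30 / $317,220.30 = 4.3299.
%ΔEBIT = DOL × %ΔSales = 4.3299 × -8.3% = -35.9%.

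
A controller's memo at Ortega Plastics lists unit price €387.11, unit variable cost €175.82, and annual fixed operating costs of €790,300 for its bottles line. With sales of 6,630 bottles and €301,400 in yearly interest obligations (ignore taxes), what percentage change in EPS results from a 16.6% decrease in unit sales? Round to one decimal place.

-75.2%

Total contribution margin = 6,630 × €211.29 = €1,400,852.70.
Operating income = contribution − fixed costs = €1,400,852.70 − €790,300 = €610,552.70.
After interest of €301,400.00, pre-tax earnings = €309,152.70.
DCL = total CM / (EBIT − I) = €1,400,852.70 / €309,152.70 = 4.5313.
%ΔEPS = DCL × %ΔSales = 4.5313 × -16.6% = -75.2%.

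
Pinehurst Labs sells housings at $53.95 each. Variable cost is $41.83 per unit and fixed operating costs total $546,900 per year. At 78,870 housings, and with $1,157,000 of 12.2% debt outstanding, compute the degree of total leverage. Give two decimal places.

3.57

At 78,870 units, contribution = 78,870 × $12.12 = $955,904.40.
Subtracting fixed costs: EBIT = $955,904.40 − $546,900 = $409,004.40. Interest = $141,154.00.
DOL = $955,904.40 ÷ $409,004.40 = 2.3371; DFL = $409,004.40 ÷ $267,850.40 = 1.5270.
Combined leverage = 2.3371 × 1.5270 = 3.5688.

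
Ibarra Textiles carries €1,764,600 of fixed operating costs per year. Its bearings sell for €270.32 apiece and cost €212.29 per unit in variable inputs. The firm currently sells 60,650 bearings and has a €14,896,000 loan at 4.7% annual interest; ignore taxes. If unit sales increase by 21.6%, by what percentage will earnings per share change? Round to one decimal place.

+72.1%

Total contribution margin = 60,650 × €58.03 = €3,519,519.50.
Operating income = contribution − fixed costs = €3,519,519.50 − €1,764,600 = €1,754,919.50.
Interest = €700,112.00, so EBIT − I = €1,054,807.50.
DCL = total CM / (EBIT − I) = €3,519,519.50 / €1,054,807.50 = 3.3366.
%ΔEPS = DCL × %ΔSales = 3.3366 × +21.6% = +72.1%.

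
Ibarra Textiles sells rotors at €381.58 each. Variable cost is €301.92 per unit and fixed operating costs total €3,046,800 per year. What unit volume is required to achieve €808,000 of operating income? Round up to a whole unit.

48,391 rotors

Contribution margin per unit = €381.58 − €301.92 = €79.66.
Required volume = (fixed costs + target profit) ÷ CM = (€3,046,800 + €808,000) ÷ €79.66 = 48,390.66, so 48,391 rotors.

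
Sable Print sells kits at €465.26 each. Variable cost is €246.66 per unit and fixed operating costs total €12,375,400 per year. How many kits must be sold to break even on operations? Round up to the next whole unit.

56,613 kits

Each unit contributes €465.26 − €246.66 = €218.60.
Break-even volume = fixed costs ÷ CM per unit = €12,375,400 ÷ €218.60 = 56,612.08, so 56,613 kits.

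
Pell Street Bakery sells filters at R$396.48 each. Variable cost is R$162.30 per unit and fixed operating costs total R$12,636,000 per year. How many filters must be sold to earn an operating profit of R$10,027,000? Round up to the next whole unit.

96,776 filters

Contribution margin per unit = R$396.48 − R$162.30 = R$234.18.
Units = (FC + target) / CM = (R$12,636,000 + R$10,027,000) / R$234.18 = 96,775.98, so 96,776 filters.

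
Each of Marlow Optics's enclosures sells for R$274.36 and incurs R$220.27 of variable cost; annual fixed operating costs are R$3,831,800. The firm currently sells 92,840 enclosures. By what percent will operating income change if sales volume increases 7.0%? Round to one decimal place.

Total contribution margin = 92,840 × R$54.09 = R$5,021,715.60.
Subtracting fixed costs: EBIT = R$5,021,715.60 − R$3,831,800 = R$1,189,915.60.
So DOL = total CM / EBIT = R$5,021,715.60 / R$1,189,915.60 = 4.2202.
Operating income changes by 4.2202 × +7.0% = +29.5%.

+29.5%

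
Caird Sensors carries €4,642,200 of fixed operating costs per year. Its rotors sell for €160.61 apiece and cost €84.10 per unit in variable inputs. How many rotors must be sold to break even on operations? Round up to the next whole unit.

60,675 rotors

Contribution margin per unit = €160.61 − €84.10 = €76.51.
Break-even Q = €4,642,200 / €76.51 = 60,674.42 → 60,675 rotors.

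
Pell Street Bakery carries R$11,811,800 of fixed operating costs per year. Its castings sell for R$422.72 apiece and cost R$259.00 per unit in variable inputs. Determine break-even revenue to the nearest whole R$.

CM per unit = R$422.72 − R$259.00 = R$163.72; CM ratio = R$163.72 / R$422.72 = 0.3873.
Break-even sales = FC ÷ CM ratio = R$11,811,800 × R$422.72 / R$163.72 = R$30,497,704.

R$30,497,704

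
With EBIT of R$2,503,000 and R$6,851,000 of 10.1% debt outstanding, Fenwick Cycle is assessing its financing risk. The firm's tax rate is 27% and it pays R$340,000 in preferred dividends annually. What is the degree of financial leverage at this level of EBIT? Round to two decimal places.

1.86

Interest = R$691,951.00.
Preferred dividends grossed up pre-tax: R$340,000 / (1 − 0.27) = R$465,753.42.
DFL = EBIT ÷ [EBIT − I − D_p/(1−t)] = R$2,503,000 ÷ [R$2,503,000 − R$691,951.00 − R$465,753.42] = R$2,503,000 ÷ R$1,345,295.58 = 1.8606.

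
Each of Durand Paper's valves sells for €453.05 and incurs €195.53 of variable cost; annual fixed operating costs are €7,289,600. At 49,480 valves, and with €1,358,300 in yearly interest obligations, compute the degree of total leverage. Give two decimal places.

3.11

Total contribution margin = 49,480 × €257.52 = €12,742,089.60.
EBIT = €12,742,089.60 − €7,289,600 = €5,452,489.60. Interest = €1,358,300.00, so EBIT − I = €4,094,189.60.
DCL = contribution ÷ (EBIT − I) = €12,742,089.60 ÷ €4,094,189.60 = 3.1122.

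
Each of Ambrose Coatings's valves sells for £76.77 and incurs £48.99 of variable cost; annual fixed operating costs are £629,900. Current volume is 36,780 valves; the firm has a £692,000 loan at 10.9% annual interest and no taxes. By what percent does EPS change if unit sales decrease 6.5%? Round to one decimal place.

-21.0%

At 36,780 units, contribution = 36,780 × £27.78 = £1,021,748.40.
Subtracting fixed costs: EBIT = £1,021,748.40 − £629,900 = £391,848.40.
After interest of £75,428.00, pre-tax earnings = £316,420.40.
Degree of combined leverage = contribution ÷ (EBIT − I) = £1,021,748.40 ÷ £316,420.40 = 3.2291.
%ΔEPS = DCL × %ΔSales = 3.2291 × -6.5% = -21.0%.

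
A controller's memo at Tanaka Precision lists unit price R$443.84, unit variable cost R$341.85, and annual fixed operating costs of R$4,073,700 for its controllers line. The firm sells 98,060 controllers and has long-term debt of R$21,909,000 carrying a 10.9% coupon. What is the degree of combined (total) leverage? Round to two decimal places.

2.83

At 98,060 units, contribution = 98,060 × R$101.99 = R$10,001,139.40.
Operating income = contribution − fixed costs = R$10,001,139.40 − R$4,073,700 = R$5,927,439.40. Interest = R$2,388,081.00, so EBIT − I = R$3,539,358.40.
DCL = contribution ÷ (EBIT − I) = R$10,001,139.40 ÷ R$3,539,358.40 = 2.8257.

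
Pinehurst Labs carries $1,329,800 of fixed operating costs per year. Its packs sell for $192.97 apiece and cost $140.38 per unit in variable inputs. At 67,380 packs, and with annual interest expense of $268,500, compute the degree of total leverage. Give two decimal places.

1.82

Contribution at this volume is 67,380 × $52.59 = $3,543,514.20.
Operating income = contribution − fixed costs = $3,543,514.20 − $1,329,800 = $2,213,714.20. Interest = $268,500.00, so EBIT − I = $1,945,214.20.
Degree of total leverage = total CM / (EBIT − interest) = $3,543,514.20 / $1,945,214.20 = 1.8217.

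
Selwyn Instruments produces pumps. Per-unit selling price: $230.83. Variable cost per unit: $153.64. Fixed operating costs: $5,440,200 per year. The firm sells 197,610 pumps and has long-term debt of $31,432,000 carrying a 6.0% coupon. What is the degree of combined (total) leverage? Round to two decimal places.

1.92

Contribution at this volume is 197,610 × $77.19 = $15,253,515.90.
Subtracting fixed costs: EBIT = $15,253,515.90 − $5,440,200 = $9,813,315.90. Interest = $1,885,920.00.
DOL = $15,253,515.90 ÷ $9,813,315.90 = 1.5544; DFL = $9,813,315.90 ÷ $7,927,395.90 = 1.2379.
Combined leverage = 1.5544 × 1.2379 = 1.9242.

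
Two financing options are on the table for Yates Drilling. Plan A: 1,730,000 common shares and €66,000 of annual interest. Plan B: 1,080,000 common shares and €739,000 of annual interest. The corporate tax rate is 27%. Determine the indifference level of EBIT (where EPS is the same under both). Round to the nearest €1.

€1,857,215

Set EPS_A = EPS_B: (EBIT − €66,000)(1 − 0.27) ÷ 1,730,000 = (EBIT − €739,000)(1 − 0.27) ÷ 1,080,000.
Cancelling (1 − t) and cross-multiplying: 1,080,000·(EBIT − 66,000) = 1,730,000·(EBIT − 739,000).
Solving, EBIT = (739,000·1,730,000 − 66,000·1,080,000) / (1,730,000 − 1,080,000) = 1,207,190,000,000 / 650,000 = 1,857,215.38.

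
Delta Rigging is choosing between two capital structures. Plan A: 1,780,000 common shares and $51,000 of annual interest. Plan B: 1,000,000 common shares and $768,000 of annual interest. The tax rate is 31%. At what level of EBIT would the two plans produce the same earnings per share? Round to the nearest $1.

At indifference, (EBIT − 51,000)(1 − t)/1,780,000 = (EBIT − 768,000)(1 − t)/1,000,000.
Cancelling (1 − t) and cross-multiplying: 1,000,000·(EBIT − 51,000) = 1,780,000·(EBIT − 768,000).
Solving, EBIT = (768,000·1,780,000 − 51,000·1,000,000) / (1,780,000 − 1,000,000) = 1,316,040,000,000 / 780,000 = 1,687,230.77.

$1,687,231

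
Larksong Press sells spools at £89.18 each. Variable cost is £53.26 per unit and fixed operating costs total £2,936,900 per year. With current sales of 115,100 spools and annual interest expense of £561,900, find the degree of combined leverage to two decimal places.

Total contribution margin = 115,100 × £35.92 = £4,134,392.00.
Subtracting fixed costs: EBIT = £4,134,392.00 − £2,936,900 = £1,197,492.00. Interest = £561,900.00, so EBIT − I = £635,592.00.
Degree of total leverage = total CM / (EBIT − interest) = £4,134,392.00 / £635,592.00 = 6.5048.

6.50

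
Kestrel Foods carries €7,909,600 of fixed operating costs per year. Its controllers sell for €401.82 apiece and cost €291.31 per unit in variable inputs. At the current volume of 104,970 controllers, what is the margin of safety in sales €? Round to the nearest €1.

€13,419,336

Each unit contributes €401.82 − €291.31 = €110.51. Break-even units = €7,909,600 ÷ €110.51 = 71,573.61; break-even revenue = 71,573.61 × €401.82 = €28,759,709.28.
Actual sales revenue = 104,970 × €401.82 = €42,179,045.40.
Margin of safety = €42,179,045.40 − €28,759,709.28 = €13,419,336.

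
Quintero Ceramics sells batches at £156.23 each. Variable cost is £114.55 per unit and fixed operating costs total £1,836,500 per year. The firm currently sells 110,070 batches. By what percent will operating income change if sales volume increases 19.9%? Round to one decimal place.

Total contribution margin = 110,070 × £41.68 = £4,587,717.60.
Subtracting fixed costs: EBIT = £4,587,717.60 − £1,836,500 = £2,751,217.60.
Degree of operating leverage = £4,587,717.60 / £2,751,217.60 = 1.6675.
So EBIT moves 1.6675 × (+19.9%) = +33.2%.

+33.2%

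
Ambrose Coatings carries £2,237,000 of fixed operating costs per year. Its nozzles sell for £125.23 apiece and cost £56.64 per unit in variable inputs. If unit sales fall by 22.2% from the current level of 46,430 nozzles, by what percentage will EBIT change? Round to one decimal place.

At 46,430 units, contribution = 46,430 × £68.59 = £3,184,633.70.
Subtracting fixed costs: EBIT = £3,184,633.70 − £2,237,000 = £947,633.70.
Degree of operating leverage = £3,184,633.70 / £947,633.70 = 3.3606.
Operating income changes by 3.3606 × -22.2% = -74.6%.

-74.6%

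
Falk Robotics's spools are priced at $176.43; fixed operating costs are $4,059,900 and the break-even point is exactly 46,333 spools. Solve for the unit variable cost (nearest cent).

$88.81

At break-even, FC = Q × (P − VC), so P − VC = $4,059,900 ÷ 46,333 = $87.6244.
Variable cost per unit = $176.43 − $87.6244 = $88.81.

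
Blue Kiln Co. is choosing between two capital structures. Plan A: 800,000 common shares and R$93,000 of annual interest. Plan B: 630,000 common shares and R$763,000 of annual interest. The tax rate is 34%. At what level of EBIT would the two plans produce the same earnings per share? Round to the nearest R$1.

At indifference, (EBIT − 93,000)(1 − t)/800,000 = (EBIT − 763,000)(1 − t)/630,000.
The (1 − t) factor cancels: (EBIT − 93,000) × 630,000 = (EBIT − 763,000) × 800,000.
Solving, EBIT = (763,000·800,000 − 93,000·630,000) / (800,000 − 630,000) = 551,810,000,000 / 170,000 = 3,245,941.18.

R$3,245,941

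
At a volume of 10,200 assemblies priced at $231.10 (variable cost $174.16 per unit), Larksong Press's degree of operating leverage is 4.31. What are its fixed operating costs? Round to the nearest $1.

$446,034

Contribution at this volume is 10,200 × $56.94 = $580,788.00.
Since DOL = CM ÷ EBIT, EBIT = $580,788.00 ÷ 4.31 = $134,753.60.
Fixed costs = CM − EBIT = $580,788.00 − $134,753.60 = $446,034.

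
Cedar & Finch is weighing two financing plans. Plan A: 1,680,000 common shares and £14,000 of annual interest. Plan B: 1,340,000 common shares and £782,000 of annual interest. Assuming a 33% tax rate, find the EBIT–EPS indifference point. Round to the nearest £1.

At indifference, (EBIT − 14,000)(1 − t)/1,680,000 = (EBIT − 782,000)(1 − t)/1,340,000.
The (1 − t) factor cancels: (EBIT − 14,000) × 1,340,000 = (EBIT − 782,000) × 1,680,000.
EBIT × (1,680,000 − 1,340,000) = 782,000 × 1,680,000 − 14,000 × 1,340,000 = 1,295,000,000,000, so EBIT = 1,295,000,000,000 ÷ 340,000 = 3,808,823.53.

£3,808,824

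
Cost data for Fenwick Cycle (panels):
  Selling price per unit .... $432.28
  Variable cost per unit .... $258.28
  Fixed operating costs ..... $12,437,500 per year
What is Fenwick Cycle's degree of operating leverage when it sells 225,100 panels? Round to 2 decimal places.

At 225,100 units, contribution = 225,100 × $174.00 = $39,167,400.00.
EBIT = $39,167,400.00 − $12,437,500 = $26,729,900.00.
DOL = contribution ÷ EBIT = $39,167,400.00 ÷ $26,729,900.00 = 1.4653.

1.47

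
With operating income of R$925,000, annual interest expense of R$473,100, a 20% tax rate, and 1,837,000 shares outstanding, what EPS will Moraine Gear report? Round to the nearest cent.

R$0.20

Interest = R$473,100.00, so EBT = R$925,000 − R$473,100.00 = R$451,900.00.
Net income = R$451,900.00 × (1 − 0.20) = R$361,520.00.
Per share: R$361,520.00 / 1,837,000 shares = R$0.20.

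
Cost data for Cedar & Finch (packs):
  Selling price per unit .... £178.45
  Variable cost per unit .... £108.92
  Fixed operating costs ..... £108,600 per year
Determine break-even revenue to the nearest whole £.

£278,724

CM per unit = £178.45 − £108.92 = £69.53; CM ratio = £69.53 / £178.45 = 0.3896.
Break-even revenue = fixed costs × price ÷ CM = £108,600 × £178.45 ÷ £69.53 = £278,724.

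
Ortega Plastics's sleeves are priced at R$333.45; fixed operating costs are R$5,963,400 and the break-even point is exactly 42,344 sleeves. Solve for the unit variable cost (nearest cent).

R$192.62

Contribution per unit must be FC / Q = R$5,963,400 / 42,344 = R$140.8322.
Hence VC = price − CM = R$333.45 − R$140.8322 = R$192.62.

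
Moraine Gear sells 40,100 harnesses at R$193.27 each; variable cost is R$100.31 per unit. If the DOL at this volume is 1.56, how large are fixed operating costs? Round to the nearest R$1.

R$1,338,147

Contribution at this volume is 40,100 × R$92.96 = R$3,727,696.00.
Since DOL = CM ÷ EBIT, EBIT = R$3,727,696.00 ÷ 1.56 = R$2,389,548.72.
Fixed costs = CM − EBIT = R$3,727,696.00 − R$2,389,548.72 = R$1,338,147.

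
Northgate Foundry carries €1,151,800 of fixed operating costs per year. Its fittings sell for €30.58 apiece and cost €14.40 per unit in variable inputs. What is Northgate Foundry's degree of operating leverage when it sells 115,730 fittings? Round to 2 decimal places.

2.60

Total contribution margin = 115,730 × €16.18 = €1,872,511.40.
Operating income = contribution − fixed costs = €1,872,511.40 − €1,151,800 = €720,711.40.
So DOL = total CM / EBIT = €1,872,511.40 / €720,711.40 = 2.5981.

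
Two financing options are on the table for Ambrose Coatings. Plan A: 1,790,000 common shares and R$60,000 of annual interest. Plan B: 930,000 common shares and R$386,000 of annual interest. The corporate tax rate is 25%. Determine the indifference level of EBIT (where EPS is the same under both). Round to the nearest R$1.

Set EPS_A = EPS_B: (EBIT − R$60,000)(1 − 0.25) ÷ 1,790,000 = (EBIT − R$386,000)(1 − 0.25) ÷ 930,000.
Cancelling (1 − t) and cross-multiplying: 930,000·(EBIT − 60,000) = 1,790,000·(EBIT − 386,000).
EBIT × (1,790,000 − 930,000) = 386,000 × 1,790,000 − 60,000 × 930,000 = 635,140,000,000, so EBIT = 635,140,000,000 ÷ 860,000 = 738,534.88.

R$738,535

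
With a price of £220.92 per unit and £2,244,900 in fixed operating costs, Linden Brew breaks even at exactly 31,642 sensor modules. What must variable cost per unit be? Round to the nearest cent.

£149.97

At break-even, FC = Q × (P − VC), so P − VC = £2,244,900 ÷ 31,642 = £70.9468.
Hence VC = price − CM = £220.92 − £70.9468 = £149.97.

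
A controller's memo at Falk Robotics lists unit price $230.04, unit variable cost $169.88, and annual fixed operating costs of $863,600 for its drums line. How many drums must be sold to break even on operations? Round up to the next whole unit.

Each unit contributes $230.04 − $169.88 = $60.16.
Units to break even: $863,600 ÷ $60.16 = 14,355.05, rounded up to 14,356.

14,356 drums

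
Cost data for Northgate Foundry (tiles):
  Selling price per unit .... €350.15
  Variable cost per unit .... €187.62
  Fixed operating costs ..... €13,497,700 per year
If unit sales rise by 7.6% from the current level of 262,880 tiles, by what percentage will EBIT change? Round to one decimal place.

At 262,880 units, contribution = 262,880 × €162.53 = €42,725,886.40.
Operating income = contribution − fixed costs = €42,725,886.40 − €13,497,700 = €29,228,186.40.
Degree of operating leverage = €42,725,886.40 / €29,228,186.40 = 1.4618.
So EBIT moves 1.4618 × (+7.6%) = +11.1%.

+11.1%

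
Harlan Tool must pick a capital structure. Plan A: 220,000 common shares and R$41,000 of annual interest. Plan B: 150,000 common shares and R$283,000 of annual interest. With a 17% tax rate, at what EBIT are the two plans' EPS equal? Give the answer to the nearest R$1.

R$801,571

Set EPS_A = EPS_B: (EBIT − R$41,000)(1 − 0.17) ÷ 220,000 = (EBIT − R$283,000)(1 − 0.17) ÷ 150,000.
The (1 − t) factor cancels: (EBIT − 41,000) × 150,000 = (EBIT − 283,000) × 220,000.
Solving, EBIT = (283,000·220,000 − 41,000·150,000) / (220,000 − 150,000) = 56,110,000,000 / 70,000 = 801,571.43.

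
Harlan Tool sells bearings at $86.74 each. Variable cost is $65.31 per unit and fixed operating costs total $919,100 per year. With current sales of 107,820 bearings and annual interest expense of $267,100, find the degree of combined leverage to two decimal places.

2.05

At 107,820 units, contribution = 107,820 × $21.43 = $2,310,582.60.
EBIT = $2,310,582.60 − $919,100 = $1,391,482.60. Interest = $267,100.00, so EBIT − I = $1,124,382.60.
Degree of total leverage = total CM / (EBIT − interest) = $2,310,582.60 / $1,124,382.60 = 2.0550.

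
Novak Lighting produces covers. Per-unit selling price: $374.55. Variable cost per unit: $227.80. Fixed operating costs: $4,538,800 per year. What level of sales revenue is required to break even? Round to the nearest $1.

Contribution margin per unit = $374.55 − $227.80 = $146.75, a CM ratio of $146.75 ÷ $374.55 = 0.3918.
Break-even sales = FC ÷ CM ratio = $4,538,800 × $374.55 / $146.75 = $11,584,378.

$11,584,378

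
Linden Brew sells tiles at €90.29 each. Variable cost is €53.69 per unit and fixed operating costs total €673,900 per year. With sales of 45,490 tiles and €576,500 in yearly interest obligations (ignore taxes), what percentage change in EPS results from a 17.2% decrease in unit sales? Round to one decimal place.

-69.1%

At 45,490 units, contribution = 45,490 × €36.60 = €1,664,934.00.
Subtracting fixed costs: EBIT = €1,664,934.00 − €673,900 = €991,034.00.
After interest of €576,500.00, pre-tax earnings = €414,534.00.
DCL = total CM / (EBIT − I) = €1,664,934.00 / €414,534.00 = 4.0164.
EPS therefore changes by 4.0164 × (-17.2%) = -69.1%.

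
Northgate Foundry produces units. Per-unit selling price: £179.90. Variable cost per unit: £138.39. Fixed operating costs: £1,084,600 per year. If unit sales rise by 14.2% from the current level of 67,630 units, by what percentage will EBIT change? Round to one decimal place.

+23.1%

Total contribution margin = 67,630 × £41.51 = £2,807,321.30.
Operating income = contribution − fixed costs = £2,807,321.30 − £1,084,600 = £1,722,721.30.
DOL = contribution ÷ EBIT = £2,807,321.30 ÷ £1,722,721.30 = 1.6296.
So EBIT moves 1.6296 × (+14.2%) = +23.1%.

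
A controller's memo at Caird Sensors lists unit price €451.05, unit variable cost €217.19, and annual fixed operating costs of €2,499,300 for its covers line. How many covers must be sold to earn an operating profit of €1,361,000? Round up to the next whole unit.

Unit CM = price − variable cost = €451.05 − €217.19 = €233.86.
Required volume = (fixed costs + target profit) ÷ CM = (€2,499,300 + €1,361,000) ÷ €233.86 = 16,506.88, so 16,507 covers.

16,507 covers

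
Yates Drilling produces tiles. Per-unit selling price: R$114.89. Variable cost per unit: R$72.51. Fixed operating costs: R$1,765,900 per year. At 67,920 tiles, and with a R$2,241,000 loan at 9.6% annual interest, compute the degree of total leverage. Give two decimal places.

Contribution at this volume is 67,920 × R$42.38 = R$2,878,449.60.
Subtracting fixed costs: EBIT = R$2,878,449.60 − R$1,765,900 = R$1,112,549.60. Interest = R$215,136.00.
DOL = R$2,878,449.60 ÷ R$1,112,549.60 = 2.5873; DFL = R$1,112,549.60 ÷ R$897,413.60 = 1.2397.
DCL = DOL × DFL = 2.5873 × 1.2397 = 3.2075.

3.21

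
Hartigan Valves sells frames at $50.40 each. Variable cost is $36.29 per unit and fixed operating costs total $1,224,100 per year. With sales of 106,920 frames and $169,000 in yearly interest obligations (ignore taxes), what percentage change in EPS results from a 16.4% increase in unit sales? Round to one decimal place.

+214.1%

Total contribution margin = 106,920 × $14.11 = $1,508,641.20.
Subtracting fixed costs: EBIT = $1,508,641.20 − $1,224,100 = $284,541.20.
After interest of $169,000.00, pre-tax earnings = $115,541.20.
DCL = total CM / (EBIT − I) = $1,508,641.20 / $115,541.20 = 13.0572.
EPS therefore changes by 13.0572 × (+16.4%) = +214.1%.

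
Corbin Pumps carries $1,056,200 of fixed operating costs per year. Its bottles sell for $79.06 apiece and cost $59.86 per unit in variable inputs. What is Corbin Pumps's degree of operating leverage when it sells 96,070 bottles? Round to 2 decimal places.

Total contribution margin = 96,070 × $19.20 = $1,844,544.00.
EBIT = $1,844,544.00 − $1,056,200 = $788,344.00.
So DOL = total CM / EBIT = $1,844,544.00 / $788,344.00 = 2.3398.

2.34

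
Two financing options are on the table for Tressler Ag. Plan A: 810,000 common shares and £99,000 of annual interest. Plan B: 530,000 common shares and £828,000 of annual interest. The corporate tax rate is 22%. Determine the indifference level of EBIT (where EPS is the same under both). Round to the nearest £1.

£2,207,893

Set EPS_A = EPS_B: (EBIT − £99,000)(1 − 0.22) ÷ 810,000 = (EBIT − £828,000)(1 − 0.22) ÷ 530,000.
The (1 − t) factor cancels: (EBIT − 99,000) × 530,000 = (EBIT − 828,000) × 810,000.
Solving, EBIT = (828,000·810,000 − 99,000·530,000) / (810,000 − 530,000) = 618,210,000,000 / 280,000 = 2,207,892.86.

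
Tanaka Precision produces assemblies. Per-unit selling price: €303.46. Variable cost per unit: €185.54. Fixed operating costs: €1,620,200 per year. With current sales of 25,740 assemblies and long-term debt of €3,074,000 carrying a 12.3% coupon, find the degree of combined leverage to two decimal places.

Contribution at this volume is 25,740 × €117.92 = €3,035,260.80.
Operating income = contribution − fixed costs = €3,035,260.80 − €1,620,200 = €1,415,060.80. Interest = €378,102.00.
DOL = €3,035,260.80 ÷ €1,415,060.80 = 2.1450; DFL = €1,415,060.80 ÷ €1,036,958.80 = 1.3646.
DCL = DOL × DFL = 2.1450 × 1.3646 = 2.9271.

2.93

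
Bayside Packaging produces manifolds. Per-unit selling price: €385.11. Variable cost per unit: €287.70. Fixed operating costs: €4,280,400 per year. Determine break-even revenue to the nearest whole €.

CM per unit = €385.11 − €287.70 = €97.41; CM ratio = €97.41 / €385.11 = 0.2529.
Break-even sales = FC ÷ CM ratio = €4,280,400 × €385.11 / €97.41 = €16,922,542.

€16,922,542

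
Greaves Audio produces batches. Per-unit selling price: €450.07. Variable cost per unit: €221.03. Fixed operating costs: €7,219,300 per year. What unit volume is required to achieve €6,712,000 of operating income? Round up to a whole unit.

60,825 batches

Each unit contributes €450.07 − €221.03 = €229.04.
Required volume = (fixed costs + target profit) ÷ CM = (€7,219,300 + €6,712,000) ÷ €229.04 = 60,824.75, so 60,825 batches.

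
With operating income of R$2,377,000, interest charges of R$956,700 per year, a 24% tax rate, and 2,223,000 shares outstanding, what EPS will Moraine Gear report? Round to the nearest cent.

Interest = R$956,700.00, so EBT = R$2,377,000 − R$956,700.00 = R$1,420,300.00.
After tax at 24%: net income = R$1,420,300.00 × 0.76 = R$1,079,428.00.
EPS = R$1,079,428.00 ÷ 2,223,000 = R$0.49.

R$0.49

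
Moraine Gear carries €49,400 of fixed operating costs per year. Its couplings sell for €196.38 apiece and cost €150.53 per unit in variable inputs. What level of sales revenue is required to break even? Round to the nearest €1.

CM per unit = €196.38 − €150.53 = €45.85; CM ratio = €45.85 / €196.38 = 0.2335.
Break-even revenue = fixed costs × price ÷ CM = €49,400 × €196.38 ÷ €45.85 = €211,585.

€211,585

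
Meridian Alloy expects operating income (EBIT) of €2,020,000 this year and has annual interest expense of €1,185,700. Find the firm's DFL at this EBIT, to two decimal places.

2.42

Interest = €1,185,700.00.
Degree of financial leverage = EBIT / (EBIT − interest) = €2,020,000 / €834,300.00 = 2.4212.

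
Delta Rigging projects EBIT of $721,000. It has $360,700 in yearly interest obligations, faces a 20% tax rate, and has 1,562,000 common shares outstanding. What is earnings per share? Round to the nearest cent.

$0.18

Interest = $360,700.00, so EBT = $721,000 − $360,700.00 = $360,300.00.
Net income = $360,300.00 × (1 − 0.20) = $288,240.00.
Per share: $288,240.00 / 1,562,000 shares = $0.18.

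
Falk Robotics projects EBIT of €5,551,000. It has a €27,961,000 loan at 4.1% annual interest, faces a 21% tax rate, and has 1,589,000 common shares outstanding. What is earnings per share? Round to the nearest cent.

€2.19

Interest = €1,146,401.00, so EBT = €5,551,000 − €1,146,401.00 = €4,404,599.00.
After tax at 21%: net income = €4,404,599.00 × 0.79 = €3,479,633.21.
Per share: €3,479,633.21 / 1,589,000 shares = €2.19.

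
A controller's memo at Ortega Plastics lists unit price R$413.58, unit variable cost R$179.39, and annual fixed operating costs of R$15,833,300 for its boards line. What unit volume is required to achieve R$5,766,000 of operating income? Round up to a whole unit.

Unit CM = price − variable cost = R$413.58 − R$179.39 = R$234.19.
Required volume = (fixed costs + target profit) ÷ CM = (R$15,833,300 + R$5,766,000) ÷ R$234.19 = 92,229.81, so 92,230 boards.

92,230 boards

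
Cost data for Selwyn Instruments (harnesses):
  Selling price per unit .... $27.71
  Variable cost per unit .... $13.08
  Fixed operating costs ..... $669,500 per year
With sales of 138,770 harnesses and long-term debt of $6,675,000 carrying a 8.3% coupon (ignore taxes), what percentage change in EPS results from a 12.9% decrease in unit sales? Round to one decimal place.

-32.5%

Total contribution margin = 138,770 × $14.63 = $2,030,205.10.
EBIT = $2,030,205.10 − $669,500 = $1,360,705.10.
After interest of $554,025.00, pre-tax earnings = $806,680.10.
DCL = total CM / (EBIT − I) = $2,030,205.10 / $806,680.10 = 2.5167.
%ΔEPS = DCL × %ΔSales = 2.5167 × -12.9% = -32.5%.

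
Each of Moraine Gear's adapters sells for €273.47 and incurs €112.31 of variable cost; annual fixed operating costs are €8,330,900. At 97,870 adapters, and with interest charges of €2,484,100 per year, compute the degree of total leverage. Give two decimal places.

Contribution at this volume is 97,870 × €161.16 = €15,772,729.20.
Subtracting fixed costs: EBIT = €15,772,729.20 − €8,330,900 = €7,441,829.20. Interest = €2,484,100.00.
DOL = €15,772,729.20 ÷ €7,441,829.20 = 2.1195; DFL = €7,441,829.20 ÷ €4,957,729.20 = 1.5011.
Combined leverage = 2.1195 × 1.5011 = 3.1816.

3.18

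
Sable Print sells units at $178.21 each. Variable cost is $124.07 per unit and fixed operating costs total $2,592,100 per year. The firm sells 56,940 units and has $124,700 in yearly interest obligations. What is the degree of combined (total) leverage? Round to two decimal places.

8.42

Total contribution margin = 56,940 × $54.14 = $3,082,731.60.
Subtracting fixed costs: EBIT = $3,082,731.60 − $2,592,100 = $490,631.60. Interest = $124,700.00, so EBIT − I = $365,931.60.
DCL = contribution ÷ (EBIT − I) = $3,082,731.60 ÷ $365,931.60 = 8.4243.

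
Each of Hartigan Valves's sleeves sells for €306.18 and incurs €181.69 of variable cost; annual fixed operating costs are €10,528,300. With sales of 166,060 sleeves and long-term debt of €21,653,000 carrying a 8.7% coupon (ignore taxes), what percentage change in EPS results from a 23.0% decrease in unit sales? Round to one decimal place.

Total contribution margin = 166,060 × €124.49 = €20,672,809.40.
Operating income = contribution − fixed costs = €20,672,809.40 − €10,528,300 = €10,144,509.40.
Interest = €1,883,811.00, so EBIT − I = €8,260,698.40.
Degree of combined leverage = contribution ÷ (EBIT − I) = €20,672,809.40 ÷ €8,260,698.40 = 2.5025.
%ΔEPS = DCL × %ΔSales = 2.5025 × -23.0% = -57.6%.

-57.6%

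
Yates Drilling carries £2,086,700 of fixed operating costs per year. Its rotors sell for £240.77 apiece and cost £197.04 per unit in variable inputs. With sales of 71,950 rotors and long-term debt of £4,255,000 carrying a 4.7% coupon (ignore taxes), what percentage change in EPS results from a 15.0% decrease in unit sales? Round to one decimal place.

Total contribution margin = 71,950 × £43.73 = £3,146,373.50.
EBIT = £3,146,373.50 − £2,086,700 = £1,059,673.50.
Interest = £199,985.00, so EBIT − I = £859,688.50.
DCL = total CM / (EBIT − I) = £3,146,373.50 / £859,688.50 = 3.6599.
EPS therefore changes by 3.6599 × (-15.0%) = -54.9%.

-54.9%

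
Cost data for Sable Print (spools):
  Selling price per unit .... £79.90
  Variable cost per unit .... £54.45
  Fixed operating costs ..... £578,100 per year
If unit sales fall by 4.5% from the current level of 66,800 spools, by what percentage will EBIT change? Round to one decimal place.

-6.8%

At 66,800 units, contribution = 66,800 × £25.45 = £1,700,060.00.
Subtracting fixed costs: EBIT = £1,700,060.00 − £578,100 = £1,121,960.00.
Degree of operating leverage = £1,700,060.00 / £1,121,960.00 = 1.5153.
%ΔEBIT = DOL × %ΔSales = 1.5153 × -4.5% = -6.8%.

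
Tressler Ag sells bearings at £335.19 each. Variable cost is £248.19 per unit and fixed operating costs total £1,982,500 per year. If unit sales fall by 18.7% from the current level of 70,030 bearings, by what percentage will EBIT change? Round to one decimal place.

-27.7%

Contribution at this volume is 70,030 × £87.00 = £6,092,610.00.
Operating income = contribution − fixed costs = £6,092,610.00 − £1,982,500 = £4,110,110.00.
DOL = contribution ÷ EBIT = £6,092,610.00 ÷ £4,110,110.00 = 1.4823.
So EBIT moves 1.4823 × (-18.7%) = -27.7%.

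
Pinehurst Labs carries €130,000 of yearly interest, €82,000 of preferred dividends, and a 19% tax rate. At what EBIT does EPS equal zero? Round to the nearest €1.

€231,235

Preferred dividends are paid after tax, so their pre-tax equivalent is €82,000 ÷ (1 − 0.19) = €101,234.57.
EPS = 0 when EBIT covers interest plus the pre-tax preferred burden: €130,000 + €101,234.57 = €231,234.57.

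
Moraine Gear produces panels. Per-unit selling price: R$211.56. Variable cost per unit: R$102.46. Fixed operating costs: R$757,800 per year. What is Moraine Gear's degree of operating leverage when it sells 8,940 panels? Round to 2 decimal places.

4.48

At 8,940 units, contribution = 8,940 × R$109.10 = R$975,354.00.
Subtracting fixed costs: EBIT = R$975,354.00 − R$757,800 = R$217,554.00.
DOL = contribution ÷ EBIT = R$975,354.00 ÷ R$217,554.00 = 4.4833.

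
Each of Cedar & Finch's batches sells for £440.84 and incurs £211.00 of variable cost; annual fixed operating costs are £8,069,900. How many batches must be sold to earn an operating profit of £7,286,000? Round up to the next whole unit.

Each unit contributes £440.84 − £211.00 = £229.84.
Need Q such that Q × £229.84 − £8,069,900 = £7,286,000, i.e. Q = £15,355,900 / £229.84 = 66,811.26 → 66,812.

66,812 batches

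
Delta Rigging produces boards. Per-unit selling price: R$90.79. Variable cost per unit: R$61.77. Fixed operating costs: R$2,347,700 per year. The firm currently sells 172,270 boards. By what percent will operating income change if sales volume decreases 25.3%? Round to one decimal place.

-47.7%

Contribution at this volume is 172,270 × R$29.02 = R$4,999,275.40.
EBIT = R$4,999,275.40 − R$2,347,700 = R$2,651,575.40.
So DOL = total CM / EBIT = R$4,999,275.40 / R$2,651,575.40 = 1.8854.
Operating income changes by 1.8854 × -25.3% = -47.7%.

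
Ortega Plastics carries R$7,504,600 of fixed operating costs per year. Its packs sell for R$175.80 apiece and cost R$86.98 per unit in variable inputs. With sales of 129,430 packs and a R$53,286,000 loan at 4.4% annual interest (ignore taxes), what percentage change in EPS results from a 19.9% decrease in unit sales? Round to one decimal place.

-138.9%

Total contribution margin = 129,430 × R$88.82 = R$11,495,972.60.
Subtracting fixed costs: EBIT = R$11,495,972.60 − R$7,504,600 = R$3,991,372.60.
Interest = R$2,344,584.00, so EBIT − I = R$1,646,788.60.
DCL = total CM / (EBIT − I) = R$11,495,972.60 / R$1,646,788.60 = 6.9808.
EPS therefore changes by 6.9808 × (-19.9%) = -138.9%.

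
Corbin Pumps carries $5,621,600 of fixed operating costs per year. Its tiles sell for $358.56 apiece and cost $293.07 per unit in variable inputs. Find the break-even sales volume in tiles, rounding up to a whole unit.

Contribution margin per unit = $358.56 − $293.07 = $65.49.
Units to break even: $5,621,600 ÷ $65.49 = 85,839.06, rounded up to 85,840.

85,840 tiles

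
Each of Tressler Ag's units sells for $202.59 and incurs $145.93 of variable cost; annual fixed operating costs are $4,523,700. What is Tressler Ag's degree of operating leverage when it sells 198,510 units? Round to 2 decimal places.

Contribution at this volume is 198,510 × $56.66 = $11,247,576.60.
EBIT = $11,247,576.60 − $4,523,700 = $6,723,876.60.
Degree of operating leverage = $11,247,576.60 / $6,723,876.60 = 1.6728.

1.67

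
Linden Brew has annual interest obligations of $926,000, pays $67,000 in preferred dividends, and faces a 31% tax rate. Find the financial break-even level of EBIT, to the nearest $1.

Grossing the preferred dividend up to pre-tax terms: $67,000 / (1 − 0.31) = $97,101.45.
EPS = 0 when EBIT covers interest plus the pre-tax preferred burden: $926,000 + $97,101.45 = $1,023,101.45.

$1,023,101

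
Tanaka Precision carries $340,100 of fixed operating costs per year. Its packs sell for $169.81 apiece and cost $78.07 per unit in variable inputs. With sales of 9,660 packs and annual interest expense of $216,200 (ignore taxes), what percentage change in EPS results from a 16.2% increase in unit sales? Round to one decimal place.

Total contribution margin = 9,660 × $91.74 = $886,208.40.
EBIT = $886,208.40 − $340,100 = $546,108.40.
After interest of $216,200.00, pre-tax earnings = $329,908.40.
DCL = total CM / (EBIT − I) = $886,208.40 / $329,908.40 = 2.6862.
%ΔEPS = DCL × %ΔSales = 2.6862 × +16.2% = +43.5%.

+43.5%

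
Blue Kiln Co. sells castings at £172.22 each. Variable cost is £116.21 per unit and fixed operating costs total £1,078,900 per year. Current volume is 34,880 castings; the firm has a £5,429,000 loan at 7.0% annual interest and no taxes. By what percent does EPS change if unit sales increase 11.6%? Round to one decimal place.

Contribution at this volume is 34,880 × £56.01 = £1,953,628.80.
EBIT = £1,953,628.80 − £1,078,900 = £874,728.80.
Interest = £380,030.00, so EBIT − I = £494,698.80.
DCL = total CM / (EBIT − I) = £1,953,628.80 / £494,698.80 = 3.9491.
EPS therefore changes by 3.9491 × (+11.6%) = +45.8%.

+45.8%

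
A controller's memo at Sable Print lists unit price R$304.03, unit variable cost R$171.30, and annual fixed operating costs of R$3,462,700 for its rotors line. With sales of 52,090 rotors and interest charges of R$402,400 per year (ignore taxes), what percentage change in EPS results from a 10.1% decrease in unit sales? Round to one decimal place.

Contribution at this volume is 52,090 × R$132.73 = R$6,913,905.70.
Operating income = contribution − fixed costs = R$6,913,905.70 − R$3,462,700 = R$3,451,205.70.
Interest = R$402,400.00, so EBIT − I = R$3,048,805.70.
Degree of combined leverage = contribution ÷ (EBIT − I) = R$6,913,905.70 ÷ R$3,048,805.70 = 2.2677.
%ΔEPS = DCL × %ΔSales = 2.2677 × -10.1% = -22.9%.

-22.9%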